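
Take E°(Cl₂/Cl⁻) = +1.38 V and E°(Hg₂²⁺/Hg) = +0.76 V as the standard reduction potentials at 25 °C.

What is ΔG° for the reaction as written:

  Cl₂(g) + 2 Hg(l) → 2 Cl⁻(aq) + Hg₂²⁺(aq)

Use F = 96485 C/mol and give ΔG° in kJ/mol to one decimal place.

As written, Cl₂/Cl⁻ is reduced (cathode) and Hg₂²⁺/Hg is oxidised (anode), so E°cell = (+1.38) − (+0.76) = +0.62 V.
Balancing electrons gives n = 2.
ΔG° = −nFE° = −(2)(96485)(+0.62) = -119,641 J = -119.6 kJ/mol.

-119.6 kJ/mol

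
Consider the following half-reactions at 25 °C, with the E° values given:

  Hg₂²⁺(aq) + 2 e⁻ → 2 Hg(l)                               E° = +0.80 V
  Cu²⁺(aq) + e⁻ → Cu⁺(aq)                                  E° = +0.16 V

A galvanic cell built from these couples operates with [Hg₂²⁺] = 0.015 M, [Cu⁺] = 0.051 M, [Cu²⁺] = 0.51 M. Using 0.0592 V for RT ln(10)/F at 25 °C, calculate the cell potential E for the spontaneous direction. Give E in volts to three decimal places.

+0.527 V

Hg₂²⁺/Hg is the cathode (higher E°), Cu²⁺/Cu⁺ the anode: E°cell = +0.80 − (+0.16) = +0.64 V, n = 2.
Overall: Hg₂²⁺(aq) + 2 Cu⁺(aq) → 2 Hg(l) + 2 Cu²⁺(aq)
Q = [Cu²⁺]^2 / ([Hg₂²⁺]·[Cu⁺]^2); log Q = 3.824.
E = E° − (0.0592/n) log Q = +0.64 − (0.0592/2)(3.824) = +0.527 V.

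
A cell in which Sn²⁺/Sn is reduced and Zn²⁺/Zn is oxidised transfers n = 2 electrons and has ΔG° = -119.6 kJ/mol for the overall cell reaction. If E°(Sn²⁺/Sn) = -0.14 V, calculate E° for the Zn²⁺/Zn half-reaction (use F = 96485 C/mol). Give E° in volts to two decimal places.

-0.76 V

E°cell = −ΔG°/(nF) = −(-119.6×10³)/((2)(96485)) = +0.620 V.
Since Sn²⁺/Sn is the cathode and Zn²⁺/Zn the anode, E°cell = E°(Sn²⁺/Sn) − E°(Zn²⁺/Zn).
So E°(Zn²⁺/Zn) = E°(Sn²⁺/Sn) − E°cell = (-0.14) − (+0.620) = -0.76 V.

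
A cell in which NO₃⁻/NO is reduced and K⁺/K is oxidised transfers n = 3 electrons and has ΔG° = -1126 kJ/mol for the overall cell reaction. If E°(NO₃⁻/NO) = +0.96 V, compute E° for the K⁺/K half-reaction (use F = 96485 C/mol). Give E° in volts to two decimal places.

-2.93 V

E°cell = −ΔG°/(nF) = −(-1126×10³)/((3)(96485)) = +3.890 V.
Since NO₃⁻/NO is the cathode and K⁺/K the anode, E°cell = E°(NO₃⁻/NO) − E°(K⁺/K).
So E°(K⁺/K) = E°(NO₃⁻/NO) − E°cell = (+0.96) − (+3.890) = -2.93 V.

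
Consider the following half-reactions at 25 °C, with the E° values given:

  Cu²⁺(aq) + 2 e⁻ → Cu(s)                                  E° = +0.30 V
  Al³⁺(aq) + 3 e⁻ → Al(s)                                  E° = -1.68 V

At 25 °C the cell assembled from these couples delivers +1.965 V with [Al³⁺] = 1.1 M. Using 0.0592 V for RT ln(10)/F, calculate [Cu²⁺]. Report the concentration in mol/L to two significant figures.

Cu²⁺/Cu is the cathode, Al³⁺/Al the anode: E°cell = +1.98 V, n = 6.
Overall reaction: 3 Cu²⁺(aq) + 2 Al(s) → 3 Cu(s) + 2 Al³⁺(aq); Q = [Al³⁺]^2/[Cu²⁺]^3.
From E = E° − (0.0592/n) log Q: log Q = (E° − E)·n/0.0592 = (+1.98 − (+1.965))·6/0.0592 = 1.5203.
So 3·log[Cu²⁺] = 2·log(1.1) − log Q = 0.0828 − (1.5203) = -1.4375; log[Cu²⁺] = -1.4375 / 3 = -0.4792; [Cu²⁺] = 10^(-0.4792) ≈ 0.33 M.

0.33 M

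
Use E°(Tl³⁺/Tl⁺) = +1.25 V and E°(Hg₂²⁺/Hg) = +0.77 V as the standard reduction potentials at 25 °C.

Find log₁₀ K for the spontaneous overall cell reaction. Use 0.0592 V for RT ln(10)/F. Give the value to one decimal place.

Cathode: Tl³⁺/Tl⁺; anode: Hg₂²⁺/Hg. E°cell = +0.48 V, n = 2.
log K = nE°cell / 0.0592 = (2)(+0.48) / 0.0592 = 16.2.

16.2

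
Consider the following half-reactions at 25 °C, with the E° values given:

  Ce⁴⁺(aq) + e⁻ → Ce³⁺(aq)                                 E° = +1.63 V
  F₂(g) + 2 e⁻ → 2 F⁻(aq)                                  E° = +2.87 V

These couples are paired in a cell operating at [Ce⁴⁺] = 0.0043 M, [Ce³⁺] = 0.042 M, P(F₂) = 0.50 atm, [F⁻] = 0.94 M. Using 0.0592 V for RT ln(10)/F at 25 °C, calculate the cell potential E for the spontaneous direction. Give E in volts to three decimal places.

F₂/F⁻ is the cathode (higher E°), Ce⁴⁺/Ce³⁺ the anode: E°cell = +2.87 − (+1.63) = +1.24 V, n = 2.
Overall: F₂(g) + 2 Ce³⁺(aq) → 2 F⁻(aq) + 2 Ce⁴⁺(aq)
Q = [F⁻]^2·[Ce⁴⁺]^2 / (P(F₂)·[Ce³⁺]^2); log Q = -1.732.
E = E° − (0.0592/n) log Q = +1.24 − (0.0592/2)(-1.732) = +1.291 V.

+1.291 V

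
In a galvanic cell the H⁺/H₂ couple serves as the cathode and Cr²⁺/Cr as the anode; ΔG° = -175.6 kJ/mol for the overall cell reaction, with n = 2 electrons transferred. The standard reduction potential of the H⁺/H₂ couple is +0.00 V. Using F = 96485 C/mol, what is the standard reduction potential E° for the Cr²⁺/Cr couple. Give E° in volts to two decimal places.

-0.91 V

E°cell = −ΔG°/(nF) = −(-175.6×10³)/((2)(96485)) = +0.910 V.
Since H⁺/H₂ is the cathode and Cr²⁺/Cr the anode, E°cell = E°(H⁺/H₂) − E°(Cr²⁺/Cr).
So E°(Cr²⁺/Cr) = E°(H⁺/H₂) − E°cell = (+0.00) − (+0.910) = -0.91 V.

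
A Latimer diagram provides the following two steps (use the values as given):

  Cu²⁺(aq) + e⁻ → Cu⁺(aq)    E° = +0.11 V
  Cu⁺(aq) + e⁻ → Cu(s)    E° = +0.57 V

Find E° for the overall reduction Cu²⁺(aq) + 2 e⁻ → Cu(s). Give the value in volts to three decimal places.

+0.340 V

Since ΔG° = −nFE° is additive over sequential reductions, n₃E°₃ = n₁E°₁ + n₂E°₂.
E°₃ = (1×+0.11 + 1×+0.57) / 2 = (+0.680) / 2 = +0.340 V.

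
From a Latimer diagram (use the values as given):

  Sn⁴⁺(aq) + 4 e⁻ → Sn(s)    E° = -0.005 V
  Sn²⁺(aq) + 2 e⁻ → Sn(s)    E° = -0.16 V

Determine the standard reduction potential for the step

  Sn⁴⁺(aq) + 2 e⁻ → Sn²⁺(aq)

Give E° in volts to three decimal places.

Sequential free energies add, so n₃E°₃ = n₁E°₁ + n₂E°₂.
With n₃ = 4, and the known step contributing 2×(-0.16) V, the unknown satisfies 2·E° = 4×(-0.005) − 2×(-0.16) = +0.300.
E° = +0.300 / 2 = +0.150 V.

+0.150 V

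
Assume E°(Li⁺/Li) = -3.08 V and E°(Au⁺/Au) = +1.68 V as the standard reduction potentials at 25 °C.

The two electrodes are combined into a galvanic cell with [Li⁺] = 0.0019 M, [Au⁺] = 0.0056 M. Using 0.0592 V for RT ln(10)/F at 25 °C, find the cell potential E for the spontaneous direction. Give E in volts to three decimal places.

Au⁺/Au is the cathode (higher E°), Li⁺/Li the anode: E°cell = +1.68 − (-3.08) = +4.76 V, n = 1.
Overall: Au⁺(aq) + Li(s) → Au(s) + Li⁺(aq)
Q = [Li⁺] / ([Au⁺]); log Q = -0.469.
E = E° − (0.0592/n) log Q = +4.76 − (0.0592/1)(-0.469) = +4.788 V.

+4.788 V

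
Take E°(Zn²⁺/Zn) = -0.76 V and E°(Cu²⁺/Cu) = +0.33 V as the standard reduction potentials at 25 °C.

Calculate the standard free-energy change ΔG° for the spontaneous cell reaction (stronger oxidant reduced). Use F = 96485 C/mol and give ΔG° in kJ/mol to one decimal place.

-210.3 kJ/mol

Cu²⁺/Cu (E° = +0.33 V) is the cathode; Zn²⁺/Zn (E° = -0.76 V) is the anode, so E°cell = +1.09 V.
Balancing electrons gives n = 2 (lcm of 2 and 2).
ΔG° = −nFE° = −(2)(96485)(+1.09) = -210,337 J = -210.3 kJ/mol.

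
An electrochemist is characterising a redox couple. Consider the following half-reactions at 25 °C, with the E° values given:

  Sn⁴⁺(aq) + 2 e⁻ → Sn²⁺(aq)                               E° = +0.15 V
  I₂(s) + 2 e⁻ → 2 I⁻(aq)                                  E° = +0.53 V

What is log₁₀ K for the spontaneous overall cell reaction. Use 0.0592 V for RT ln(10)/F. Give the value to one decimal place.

12.8

Cathode: I₂/I⁻; anode: Sn⁴⁺/Sn²⁺. E°cell = +0.38 V, n = 2.
log K = nE°cell / 0.0592 = (2)(+0.38) / 0.0592 = 12.8.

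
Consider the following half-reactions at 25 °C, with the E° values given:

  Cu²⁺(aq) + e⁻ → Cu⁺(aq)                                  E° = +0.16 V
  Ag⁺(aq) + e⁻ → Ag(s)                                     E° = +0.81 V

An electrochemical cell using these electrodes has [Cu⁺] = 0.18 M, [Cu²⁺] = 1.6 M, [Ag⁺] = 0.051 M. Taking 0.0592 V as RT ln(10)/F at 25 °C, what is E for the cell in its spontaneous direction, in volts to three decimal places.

+0.517 V

Ag⁺/Ag is the cathode (higher E°), Cu²⁺/Cu⁺ the anode: E°cell = +0.81 − (+0.16) = +0.65 V, n = 1.
Overall: Ag⁺(aq) + Cu⁺(aq) → Ag(s) + Cu²⁺(aq)
Q = [Cu²⁺] / ([Ag⁺]·[Cu⁺]); log Q = 2.241.
E = E° − (0.0592/n) log Q = +0.65 − (0.0592/1)(2.241) = +0.517 V.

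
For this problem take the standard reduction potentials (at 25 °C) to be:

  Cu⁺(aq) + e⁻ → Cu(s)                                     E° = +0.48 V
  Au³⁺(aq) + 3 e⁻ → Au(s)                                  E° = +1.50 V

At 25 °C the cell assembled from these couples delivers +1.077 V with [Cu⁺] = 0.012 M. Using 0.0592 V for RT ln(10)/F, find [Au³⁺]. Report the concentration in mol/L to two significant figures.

0.0013 M

Au³⁺/Au is the cathode, Cu⁺/Cu the anode: E°cell = +1.02 V, n = 3.
Overall reaction: Au³⁺(aq) + 3 Cu(s) → Au(s) + 3 Cu⁺(aq); Q = [Cu⁺]^3/[Au³⁺]^1.
From E = E° − (0.0592/n) log Q: log Q = (E° − E)·n/0.0592 = (+1.02 − (+1.077))·3/0.0592 = -2.8885.
So 1·log[Au³⁺] = 3·log(0.012) − log Q = -5.7625 − (-2.8885) = -2.8740; [Au³⁺] = 10^(-2.8740) ≈ 0.0013 M.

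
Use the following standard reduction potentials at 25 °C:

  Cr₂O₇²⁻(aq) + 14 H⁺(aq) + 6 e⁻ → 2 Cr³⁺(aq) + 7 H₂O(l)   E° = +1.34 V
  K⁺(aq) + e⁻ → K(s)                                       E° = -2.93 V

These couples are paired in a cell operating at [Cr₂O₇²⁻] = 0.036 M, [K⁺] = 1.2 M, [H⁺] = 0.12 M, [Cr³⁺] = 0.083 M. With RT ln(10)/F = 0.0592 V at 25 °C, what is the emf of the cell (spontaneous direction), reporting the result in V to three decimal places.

Cr₂O₇²⁻/Cr³⁺ is the cathode (higher E°), K⁺/K the anode: E°cell = +1.34 − (-2.93) = +4.27 V, n = 6.
Overall: Cr₂O₇²⁻(aq) + 14 H⁺(aq) + 6 K(s) → 2 Cr³⁺(aq) + 7 H₂O(l) + 6 K⁺(aq)
Q = [Cr³⁺]^2·[K⁺]^6 / ([Cr₂O₇²⁻]·[H⁺]^14); log Q = 12.648.
E = E° − (0.0592/n) log Q = +4.27 − (0.0592/6)(12.648) = +4.145 V.

+4.145 V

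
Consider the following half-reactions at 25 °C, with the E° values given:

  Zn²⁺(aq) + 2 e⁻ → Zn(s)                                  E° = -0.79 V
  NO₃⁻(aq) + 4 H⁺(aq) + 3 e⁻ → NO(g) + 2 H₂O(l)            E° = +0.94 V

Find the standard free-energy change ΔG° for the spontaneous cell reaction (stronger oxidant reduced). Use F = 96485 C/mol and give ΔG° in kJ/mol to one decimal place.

NO₃⁻/NO (E° = +0.94 V) is the cathode; Zn²⁺/Zn (E° = -0.79 V) is the anode, so E°cell = +1.73 V.
Balancing electrons gives n = 6 (lcm of 3 and 2).
ΔG° = −nFE° = −(6)(96485)(+1.73) = -1,001,514 J = -1001.5 kJ/mol.

-1001.5 kJ/mol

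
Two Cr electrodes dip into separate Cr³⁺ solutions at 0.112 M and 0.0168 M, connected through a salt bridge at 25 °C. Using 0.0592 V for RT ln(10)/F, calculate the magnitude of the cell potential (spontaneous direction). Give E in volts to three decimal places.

+0.016 V

For a concentration cell E°cell = 0. The 0.112 M side is the cathode (reduction is favoured where [Cr³⁺] is higher).
With n = 3, E = −(0.0592/3) log([Cr³⁺]ₐₙ/[Cr³⁺]꜀ₐₜ) = −(0.0592/3) log(0.0168/0.112) = −(0.0592/3)(-0.824) = +0.016 V.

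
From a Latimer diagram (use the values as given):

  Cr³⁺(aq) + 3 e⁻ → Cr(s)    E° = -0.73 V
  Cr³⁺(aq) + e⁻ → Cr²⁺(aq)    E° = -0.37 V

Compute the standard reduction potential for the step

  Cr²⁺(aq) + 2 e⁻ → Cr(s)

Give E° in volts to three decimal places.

Sequential free energies add, so n₃E°₃ = n₁E°₁ + n₂E°₂.
With n₃ = 3, and the known step contributing 1×(-0.37) V, the unknown satisfies 2·E° = 3×(-0.73) − 1×(-0.37) = -1.820.
E° = -1.820 / 2 = -0.910 V.

-0.910 V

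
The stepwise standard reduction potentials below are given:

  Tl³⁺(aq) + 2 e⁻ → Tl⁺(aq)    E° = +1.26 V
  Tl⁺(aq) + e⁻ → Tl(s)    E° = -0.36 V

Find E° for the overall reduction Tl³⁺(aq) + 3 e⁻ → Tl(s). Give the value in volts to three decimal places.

+0.720 V

Standard free energies of sequential steps add: ΔG°₃ = ΔG°₁ + ΔG°₂, so n₃E°₃ = n₁E°₁ + n₂E°₂.
E°₃ = (2×+1.26 + 1×-0.36) / 3 = (+2.160) / 3 = +0.720 V.
E° values themselves are not directly additive — weighting by electron count is essential.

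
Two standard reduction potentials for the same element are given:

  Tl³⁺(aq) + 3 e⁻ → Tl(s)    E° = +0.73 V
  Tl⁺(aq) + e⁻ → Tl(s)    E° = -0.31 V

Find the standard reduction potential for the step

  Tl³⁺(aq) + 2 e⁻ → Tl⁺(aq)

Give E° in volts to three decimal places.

Sequential free energies add, so n₃E°₃ = n₁E°₁ + n₂E°₂.
With n₃ = 3, and the known step contributing 1×(-0.31) V, the unknown satisfies 2·E° = 3×(+0.73) − 1×(-0.31) = +2.500.
E° = +2.500 / 2 = +1.250 V.

+1.250 V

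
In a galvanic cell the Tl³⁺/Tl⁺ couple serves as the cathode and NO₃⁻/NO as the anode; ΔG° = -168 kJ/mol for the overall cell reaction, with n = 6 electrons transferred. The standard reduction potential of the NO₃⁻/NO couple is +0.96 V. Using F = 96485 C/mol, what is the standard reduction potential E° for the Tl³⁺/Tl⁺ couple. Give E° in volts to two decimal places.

+1.25 V

E°cell = −ΔG°/(nF) = −(-168×10³)/((6)(96485)) = +0.290 V.
Since Tl³⁺/Tl⁺ is the cathode and NO₃⁻/NO the anode, E°cell = E°(Tl³⁺/Tl⁺) − E°(NO₃⁻/NO).
So E°(Tl³⁺/Tl⁺) = E°cell + E°(NO₃⁻/NO) = +0.290 + (+0.96) = +1.25 V.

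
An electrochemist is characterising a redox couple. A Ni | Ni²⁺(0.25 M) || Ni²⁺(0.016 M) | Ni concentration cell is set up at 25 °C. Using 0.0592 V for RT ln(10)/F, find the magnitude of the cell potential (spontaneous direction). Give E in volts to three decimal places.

For a concentration cell E°cell = 0. The 0.25 M side is the cathode (reduction is favoured where [Ni²⁺] is higher).
With n = 2, E = −(0.0592/2) log([Ni²⁺]ₐₙ/[Ni²⁺]꜀ₐₜ) = −(0.0592/2) log(0.016/0.25) = −(0.0592/2)(-1.194) = +0.035 V.

+0.035 V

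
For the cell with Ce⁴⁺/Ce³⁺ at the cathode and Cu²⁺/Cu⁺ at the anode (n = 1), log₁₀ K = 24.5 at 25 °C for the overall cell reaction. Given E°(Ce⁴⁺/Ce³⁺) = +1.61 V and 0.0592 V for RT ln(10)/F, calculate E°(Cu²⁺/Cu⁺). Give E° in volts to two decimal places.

E°cell = (0.0592/n)·log K = (0.0592/1)(24.5) = +1.450 V.
Since Ce⁴⁺/Ce³⁺ is the cathode and Cu²⁺/Cu⁺ the anode, E°cell = E°(Ce⁴⁺/Ce³⁺) − E°(Cu²⁺/Cu⁺).
So E°(Cu²⁺/Cu⁺) = E°(Ce⁴⁺/Ce³⁺) − E°cell = (+1.61) − (+1.450) = +0.16 V.

+0.16 V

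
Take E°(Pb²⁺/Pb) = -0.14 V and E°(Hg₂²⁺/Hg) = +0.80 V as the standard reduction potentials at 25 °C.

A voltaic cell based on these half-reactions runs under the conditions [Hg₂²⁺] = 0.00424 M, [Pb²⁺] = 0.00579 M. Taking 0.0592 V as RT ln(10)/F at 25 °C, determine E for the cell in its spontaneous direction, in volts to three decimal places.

+0.936 V

Hg₂²⁺/Hg is the cathode (higher E°), Pb²⁺/Pb the anode: E°cell = +0.80 − (-0.14) = +0.94 V, n = 2.
Overall: Hg₂²⁺(aq) + Pb(s) → 2 Hg(l) + Pb²⁺(aq)
Q = [Pb²⁺] / ([Hg₂²⁺]); log Q = 0.135.
E = E° − (0.0592/n) log Q = +0.94 − (0.0592/2)(0.135) = +0.936 V.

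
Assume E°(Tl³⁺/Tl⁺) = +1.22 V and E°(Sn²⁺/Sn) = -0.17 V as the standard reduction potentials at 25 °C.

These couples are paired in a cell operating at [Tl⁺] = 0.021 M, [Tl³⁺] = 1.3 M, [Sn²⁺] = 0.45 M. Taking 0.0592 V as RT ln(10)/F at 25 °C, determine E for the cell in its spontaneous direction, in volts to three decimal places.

+1.453 V

Tl³⁺/Tl⁺ is the cathode (higher E°), Sn²⁺/Sn the anode: E°cell = +1.22 − (-0.17) = +1.39 V, n = 2.
Overall: Tl³⁺(aq) + Sn(s) → Tl⁺(aq) + Sn²⁺(aq)
Q = [Tl⁺]·[Sn²⁺] / ([Tl³⁺]); log Q = -2.139.
E = E° − (0.0592/n) log Q = +1.39 − (0.0592/2)(-2.139) = +1.453 V.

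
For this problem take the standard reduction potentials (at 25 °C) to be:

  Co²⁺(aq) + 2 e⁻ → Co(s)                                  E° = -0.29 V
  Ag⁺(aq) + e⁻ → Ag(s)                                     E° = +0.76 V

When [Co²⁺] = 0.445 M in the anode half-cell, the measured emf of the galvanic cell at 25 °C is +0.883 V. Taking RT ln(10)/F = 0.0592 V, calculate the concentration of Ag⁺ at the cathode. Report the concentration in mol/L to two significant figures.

0.0010 M

Ag⁺/Ag is the cathode, Co²⁺/Co the anode: E°cell = +1.05 V, n = 2.
Overall reaction: 2 Ag⁺(aq) + Co(s) → 2 Ag(s) + Co²⁺(aq); Q = [Co²⁺]^1/[Ag⁺]^2.
From E = E° − (0.0592/n) log Q: log Q = (E° − E)·n/0.0592 = (+1.05 − (+0.883))·2/0.0592 = 5.6419.
So 2·log[Ag⁺] = 1·log(0.445) − log Q = -0.3516 − (5.6419) = -5.9935; log[Ag⁺] = -5.9935 / 2 = -2.9968; [Ag⁺] = 10^(-2.9968) ≈ 0.0010 M.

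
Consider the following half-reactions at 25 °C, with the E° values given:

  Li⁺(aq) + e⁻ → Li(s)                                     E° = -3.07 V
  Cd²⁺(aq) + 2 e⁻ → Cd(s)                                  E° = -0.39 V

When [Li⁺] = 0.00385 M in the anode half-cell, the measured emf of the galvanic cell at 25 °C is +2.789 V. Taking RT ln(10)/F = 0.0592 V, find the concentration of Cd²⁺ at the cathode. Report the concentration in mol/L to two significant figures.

0.071 M

Cd²⁺/Cd is the cathode, Li⁺/Li the anode: E°cell = +2.68 V, n = 2.
Overall reaction: Cd²⁺(aq) + 2 Li(s) → Cd(s) + 2 Li⁺(aq); Q = [Li⁺]^2/[Cd²⁺]^1.
From E = E° − (0.0592/n) log Q: log Q = (E° − E)·n/0.0592 = (+2.68 − (+2.789))·2/0.0592 = -3.6824.
So 1·log[Cd²⁺] = 2·log(0.00385) − log Q = -4.8291 − (-3.6824) = -1.1467; [Cd²⁺] = 10^(-1.1467) ≈ 0.071 M.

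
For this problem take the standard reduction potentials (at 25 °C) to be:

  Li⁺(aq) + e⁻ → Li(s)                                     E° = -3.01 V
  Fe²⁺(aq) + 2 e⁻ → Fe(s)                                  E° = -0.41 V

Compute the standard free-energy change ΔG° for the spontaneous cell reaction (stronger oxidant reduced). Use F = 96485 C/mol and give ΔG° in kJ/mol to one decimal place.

-501.7 kJ/mol

Fe²⁺/Fe (E° = -0.41 V) is the cathode; Li⁺/Li (E° = -3.01 V) is the anode, so E°cell = +2.60 V.
Balancing electrons gives n = 2 (lcm of 2 and 1).
ΔG° = −nFE° = −(2)(96485)(+2.60) = -501,722 J = -501.7 kJ/mol.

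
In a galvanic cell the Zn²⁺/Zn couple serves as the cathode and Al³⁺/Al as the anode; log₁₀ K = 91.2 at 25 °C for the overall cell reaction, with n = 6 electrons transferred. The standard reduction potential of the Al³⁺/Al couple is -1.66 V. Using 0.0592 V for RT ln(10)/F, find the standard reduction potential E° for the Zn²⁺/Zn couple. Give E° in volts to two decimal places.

E°cell = (0.0592/n)·log K = (0.0592/6)(91.2) = +0.900 V.
Since Zn²⁺/Zn is the cathode and Al³⁺/Al the anode, E°cell = E°(Zn²⁺/Zn) − E°(Al³⁺/Al).
So E°(Zn²⁺/Zn) = E°cell + E°(Al³⁺/Al) = +0.900 + (-1.66) = -0.76 V.

-0.76 V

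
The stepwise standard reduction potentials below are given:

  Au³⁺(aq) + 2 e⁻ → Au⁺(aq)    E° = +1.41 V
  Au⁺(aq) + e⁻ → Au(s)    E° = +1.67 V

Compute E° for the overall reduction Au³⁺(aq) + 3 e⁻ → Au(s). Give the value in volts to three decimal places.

+1.497 V

Adding the free-energy changes (−nFE°) of the two steps gives −n₃FE°₃ = −n₁FE°₁ − n₂FE°₂.
E°₃ = (2×+1.41 + 1×+1.67) / 3 = (+4.490) / 3 = +1.497 V.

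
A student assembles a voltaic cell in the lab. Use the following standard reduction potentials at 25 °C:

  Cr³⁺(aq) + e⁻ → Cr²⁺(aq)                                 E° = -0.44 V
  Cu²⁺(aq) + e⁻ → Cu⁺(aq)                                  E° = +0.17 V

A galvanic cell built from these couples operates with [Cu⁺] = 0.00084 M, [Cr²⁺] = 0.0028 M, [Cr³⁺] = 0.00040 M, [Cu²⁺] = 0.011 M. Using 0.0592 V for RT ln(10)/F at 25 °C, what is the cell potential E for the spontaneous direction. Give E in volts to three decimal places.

Cu²⁺/Cu⁺ is the cathode (higher E°), Cr³⁺/Cr²⁺ the anode: E°cell = +0.17 − (-0.44) = +0.61 V, n = 1.
Overall: Cu²⁺(aq) + Cr²⁺(aq) → Cu⁺(aq) + Cr³⁺(aq)
Q = [Cu⁺]·[Cr³⁺] / ([Cu²⁺]·[Cr²⁺]); log Q = -1.962.
E = E° − (0.0592/n) log Q = +0.61 − (0.0592/1)(-1.962) = +0.726 V.

+0.726 V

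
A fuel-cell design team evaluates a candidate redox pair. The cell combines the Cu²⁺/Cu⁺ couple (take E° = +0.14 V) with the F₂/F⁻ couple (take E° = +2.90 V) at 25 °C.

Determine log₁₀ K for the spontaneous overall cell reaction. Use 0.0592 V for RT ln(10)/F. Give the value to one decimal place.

93.2

Cathode: F₂/F⁻; anode: Cu²⁺/Cu⁺. E°cell = +2.76 V, n = 2.
log K = nE°cell / 0.0592 = (2)(+2.76) / 0.0592 = 93.2.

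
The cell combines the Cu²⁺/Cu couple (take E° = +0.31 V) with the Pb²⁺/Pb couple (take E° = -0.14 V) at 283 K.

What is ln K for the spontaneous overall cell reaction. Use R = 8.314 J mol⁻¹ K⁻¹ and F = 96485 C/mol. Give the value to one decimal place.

Cathode: Cu²⁺/Cu; anode: Pb²⁺/Pb. E°cell = (+0.31) − (-0.14) = +0.45 V, with n = 2.
ΔG° = −nFE° = −RT ln K, so ln K = nFE°/(RT) = (2)(96485)(+0.45) / ((8.314)(283)) = 36.907.

36.9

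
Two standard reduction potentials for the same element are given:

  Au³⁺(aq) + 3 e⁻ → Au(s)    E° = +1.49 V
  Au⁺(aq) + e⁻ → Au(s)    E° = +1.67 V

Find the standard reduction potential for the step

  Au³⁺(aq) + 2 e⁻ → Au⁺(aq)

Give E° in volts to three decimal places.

+1.400 V

Sequential free energies add, so n₃E°₃ = n₁E°₁ + n₂E°₂.
With n₃ = 3, and the known step contributing 1×(+1.67) V, the unknown satisfies 2·E° = 3×(+1.49) − 1×(+1.67) = +2.800.
E° = +2.800 / 2 = +1.400 V.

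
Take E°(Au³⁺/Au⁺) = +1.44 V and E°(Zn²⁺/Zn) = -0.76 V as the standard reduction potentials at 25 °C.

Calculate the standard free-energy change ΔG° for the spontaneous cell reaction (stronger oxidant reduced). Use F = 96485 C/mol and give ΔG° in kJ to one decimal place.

Au³⁺/Au⁺ (E° = +1.44 V) is the cathode; Zn²⁺/Zn (E° = -0.76 V) is the anode, so E°cell = +2.20 V.
Balancing electrons gives n = 2 (lcm of 2 and 2).
ΔG° = −nFE° = −(2)(96485)(+2.20) = -424,534 J = -424.5 kJ.

-424.5 kJ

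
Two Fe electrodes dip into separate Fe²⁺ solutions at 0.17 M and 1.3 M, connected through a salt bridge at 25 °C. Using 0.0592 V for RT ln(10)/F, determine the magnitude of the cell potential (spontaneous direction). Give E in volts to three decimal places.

+0.026 V

For a concentration cell E°cell = 0. The 1.3 M side is the cathode (reduction is favoured where [Fe²⁺] is higher).
With n = 2, E = −(0.0592/2) log([Fe²⁺]ₐₙ/[Fe²⁺]꜀ₐₜ) = −(0.0592/2) log(0.17/1.3) = −(0.0592/2)(-0.883) = +0.026 V.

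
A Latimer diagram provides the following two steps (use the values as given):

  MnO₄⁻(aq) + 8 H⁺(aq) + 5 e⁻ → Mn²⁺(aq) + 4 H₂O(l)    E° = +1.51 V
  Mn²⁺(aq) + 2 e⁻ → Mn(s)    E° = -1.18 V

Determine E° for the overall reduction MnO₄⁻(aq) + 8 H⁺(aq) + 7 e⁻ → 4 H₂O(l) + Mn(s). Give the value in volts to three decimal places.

Standard free energies of sequential steps add: ΔG°₃ = ΔG°₁ + ΔG°₂, so n₃E°₃ = n₁E°₁ + n₂E°₂.
E°₃ = (5×+1.51 + 2×-1.18) / 7 = (+5.190) / 7 = +0.741 V.
Simply averaging or adding the two E° values would be wrong; the electron-weighted sum is required.

+0.741 V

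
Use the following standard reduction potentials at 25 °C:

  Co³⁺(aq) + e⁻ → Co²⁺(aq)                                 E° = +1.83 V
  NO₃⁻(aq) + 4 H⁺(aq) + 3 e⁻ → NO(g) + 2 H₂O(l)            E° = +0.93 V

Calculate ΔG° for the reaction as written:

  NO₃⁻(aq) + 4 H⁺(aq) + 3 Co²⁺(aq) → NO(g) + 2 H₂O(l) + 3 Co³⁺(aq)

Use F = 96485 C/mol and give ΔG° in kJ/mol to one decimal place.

As written, NO₃⁻/NO is reduced (cathode) and Co³⁺/Co²⁺ is oxidised (anode), so E°cell = (+0.93) − (+1.83) = -0.90 V.
Balancing electrons gives n = 3.
ΔG° = −nFE° = −(3)(96485)(-0.90) = 260,510 J = +260.5 kJ/mol.

+260.5 kJ/mol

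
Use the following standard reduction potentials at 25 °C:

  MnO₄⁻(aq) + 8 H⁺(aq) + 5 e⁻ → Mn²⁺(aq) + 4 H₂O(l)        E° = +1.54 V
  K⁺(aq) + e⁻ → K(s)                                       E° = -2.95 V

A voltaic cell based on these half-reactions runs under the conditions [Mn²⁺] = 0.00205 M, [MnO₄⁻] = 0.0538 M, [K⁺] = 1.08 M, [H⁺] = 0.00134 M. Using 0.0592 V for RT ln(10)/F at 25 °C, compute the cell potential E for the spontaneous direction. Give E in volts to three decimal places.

MnO₄⁻/Mn²⁺ is the cathode (higher E°), K⁺/K the anode: E°cell = +1.54 − (-2.95) = +4.49 V, n = 5.
Overall: MnO₄⁻(aq) + 8 H⁺(aq) + 5 K(s) → Mn²⁺(aq) + 4 H₂O(l) + 5 K⁺(aq)
Q = [Mn²⁺]·[K⁺]^5 / ([MnO₄⁻]·[H⁺]^8); log Q = 21.731.
E = E° − (0.0592/n) log Q = +4.49 − (0.0592/5)(21.731) = +4.233 V.

+4.233 V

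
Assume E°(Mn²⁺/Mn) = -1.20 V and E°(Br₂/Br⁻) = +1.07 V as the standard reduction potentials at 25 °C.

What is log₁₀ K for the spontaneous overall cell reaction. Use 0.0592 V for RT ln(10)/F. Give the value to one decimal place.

Cathode: Br₂/Br⁻; anode: Mn²⁺/Mn. E°cell = +2.27 V, n = 2.
log K = nE°cell / 0.0592 = (2)(+2.27) / 0.0592 = 76.7.

76.7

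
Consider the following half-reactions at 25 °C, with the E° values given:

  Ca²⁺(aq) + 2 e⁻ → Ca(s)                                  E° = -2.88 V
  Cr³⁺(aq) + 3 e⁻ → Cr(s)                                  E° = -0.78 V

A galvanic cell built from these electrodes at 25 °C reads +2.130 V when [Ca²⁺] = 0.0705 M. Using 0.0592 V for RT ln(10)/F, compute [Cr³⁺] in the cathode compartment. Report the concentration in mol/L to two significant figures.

0.62 M

Cr³⁺/Cr is the cathode, Ca²⁺/Ca the anode: E°cell = +2.10 V, n = 6.
Overall reaction: 2 Cr³⁺(aq) + 3 Ca(s) → 2 Cr(s) + 3 Ca²⁺(aq); Q = [Ca²⁺]^3/[Cr³⁺]^2.
From E = E° − (0.0592/n) log Q: log Q = (E° − E)·n/0.0592 = (+2.10 − (+2.130))·6/0.0592 = -3.0405.
So 2·log[Cr³⁺] = 3·log(0.0705) − log Q = -3.4554 − (-3.0405) = -0.4149; log[Cr³⁺] = -0.4149 / 2 = -0.2074; [Cr³⁺] = 10^(-0.2074) ≈ 0.62 M.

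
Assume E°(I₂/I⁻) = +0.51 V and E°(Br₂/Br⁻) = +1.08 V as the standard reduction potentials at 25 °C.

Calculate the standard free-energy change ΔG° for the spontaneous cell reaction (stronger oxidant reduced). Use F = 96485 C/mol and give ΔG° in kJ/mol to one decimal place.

Br₂/Br⁻ (E° = +1.08 V) is the cathode; I₂/I⁻ (E° = +0.51 V) is the anode, so E°cell = +0.57 V.
Balancing electrons gives n = 2 (lcm of 2 and 2).
ΔG° = −nFE° = −(2)(96485)(+0.57) = -109,993 J = -110.0 kJ/mol.

-110.0 kJ/mol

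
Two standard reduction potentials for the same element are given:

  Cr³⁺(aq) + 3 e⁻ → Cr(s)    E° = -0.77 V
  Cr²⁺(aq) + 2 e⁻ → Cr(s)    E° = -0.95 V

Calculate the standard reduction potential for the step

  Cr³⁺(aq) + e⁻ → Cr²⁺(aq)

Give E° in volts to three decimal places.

Sequential free energies add, so n₃E°₃ = n₁E°₁ + n₂E°₂.
With n₃ = 3, and the known step contributing 2×(-0.95) V, the unknown satisfies 1·E° = 3×(-0.77) − 2×(-0.95) = -0.410.
E° = -0.410 / 1 = -0.410 V.

-0.410 V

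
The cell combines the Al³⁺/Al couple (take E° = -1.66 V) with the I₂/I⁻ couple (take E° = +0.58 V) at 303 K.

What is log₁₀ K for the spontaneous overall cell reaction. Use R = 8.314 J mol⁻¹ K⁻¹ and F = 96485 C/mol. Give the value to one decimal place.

Cathode: I₂/I⁻; anode: Al³⁺/Al. E°cell = (+0.58) − (-1.66) = +2.24 V, with n = 6.
ΔG° = −nFE° = −RT ln K, so ln K = nFE°/(RT) = (6)(96485)(+2.24) / ((8.314)(303)) = 514.762.
log₁₀ K = 514.762 / ln 10 = 223.6.

223.6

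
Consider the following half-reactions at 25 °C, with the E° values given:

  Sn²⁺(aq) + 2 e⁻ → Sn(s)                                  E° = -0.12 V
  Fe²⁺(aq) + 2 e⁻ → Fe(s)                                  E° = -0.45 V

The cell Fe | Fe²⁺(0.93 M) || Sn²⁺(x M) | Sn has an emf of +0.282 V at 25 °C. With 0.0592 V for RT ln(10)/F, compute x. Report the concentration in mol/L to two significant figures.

Sn²⁺/Sn is the cathode, Fe²⁺/Fe the anode: E°cell = +0.33 V, n = 2.
Overall reaction: Sn²⁺(aq) + Fe(s) → Sn(s) + Fe²⁺(aq); Q = [Fe²⁺]^1/[Sn²⁺]^1.
From E = E° − (0.0592/n) log Q: log Q = (E° − E)·n/0.0592 = (+0.33 − (+0.282))·2/0.0592 = 1.6216.
So 1·log[Sn²⁺] = 1·log(0.93) − log Q = -0.0315 − (1.6216) = -1.6531; [Sn²⁺] = 10^(-1.6531) ≈ 0.022 M.

0.022 M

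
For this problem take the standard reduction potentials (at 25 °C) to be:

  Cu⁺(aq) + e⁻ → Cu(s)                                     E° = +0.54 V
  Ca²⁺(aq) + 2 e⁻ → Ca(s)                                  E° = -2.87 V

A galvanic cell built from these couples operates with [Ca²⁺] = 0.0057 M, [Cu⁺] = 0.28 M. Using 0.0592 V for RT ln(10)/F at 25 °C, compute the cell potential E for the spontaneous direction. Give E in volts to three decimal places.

Cu⁺/Cu is the cathode (higher E°), Ca²⁺/Ca the anode: E°cell = +0.54 − (-2.87) = +3.41 V, n = 2.
Overall: 2 Cu⁺(aq) + Ca(s) → 2 Cu(s) + Ca²⁺(aq)
Q = [Ca²⁺] / ([Cu⁺]^2); log Q = -1.138.
E = E° − (0.0592/n) log Q = +3.41 − (0.0592/2)(-1.138) = +3.444 V.

+3.444 V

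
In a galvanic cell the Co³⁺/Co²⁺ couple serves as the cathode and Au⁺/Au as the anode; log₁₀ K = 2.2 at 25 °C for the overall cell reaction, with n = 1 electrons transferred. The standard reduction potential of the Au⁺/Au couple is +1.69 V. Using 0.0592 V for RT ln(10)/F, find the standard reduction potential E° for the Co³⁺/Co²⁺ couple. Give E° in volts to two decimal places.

E°cell = (0.0592/n)·log K = (0.0592/1)(2.2) = +0.130 V.
Since Co³⁺/Co²⁺ is the cathode and Au⁺/Au the anode, E°cell = E°(Co³⁺/Co²⁺) − E°(Au⁺/Au).
So E°(Co³⁺/Co²⁺) = E°cell + E°(Au⁺/Au) = +0.130 + (+1.69) = +1.82 V.

+1.82 V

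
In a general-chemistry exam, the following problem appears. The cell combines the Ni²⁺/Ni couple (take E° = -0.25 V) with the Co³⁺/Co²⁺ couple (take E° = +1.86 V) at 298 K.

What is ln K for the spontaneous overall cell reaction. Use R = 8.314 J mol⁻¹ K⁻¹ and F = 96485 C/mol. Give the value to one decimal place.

164.3

Cathode: Co³⁺/Co²⁺; anode: Ni²⁺/Ni. E°cell = (+1.86) − (-0.25) = +2.11 V, with n = 2.
ΔG° = −nFE° = −RT ln K, so ln K = nFE°/(RT) = (2)(96485)(+2.11) / ((8.314)(298)) = 164.341.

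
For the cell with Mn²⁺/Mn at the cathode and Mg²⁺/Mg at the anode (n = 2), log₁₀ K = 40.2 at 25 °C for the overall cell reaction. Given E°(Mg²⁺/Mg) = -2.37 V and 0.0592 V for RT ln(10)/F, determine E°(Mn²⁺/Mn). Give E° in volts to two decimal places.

E°cell = (0.0592/n)·log K = (0.0592/2)(40.2) = +1.190 V.
Since Mn²⁺/Mn is the cathode and Mg²⁺/Mg the anode, E°cell = E°(Mn²⁺/Mn) − E°(Mg²⁺/Mg).
So E°(Mn²⁺/Mn) = E°cell + E°(Mg²⁺/Mg) = +1.190 + (-2.37) = -1.18 V.

-1.18 V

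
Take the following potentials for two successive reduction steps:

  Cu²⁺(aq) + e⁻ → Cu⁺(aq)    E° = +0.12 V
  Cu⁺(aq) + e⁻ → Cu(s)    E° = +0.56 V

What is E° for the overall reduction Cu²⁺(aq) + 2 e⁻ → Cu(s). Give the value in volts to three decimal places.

Since ΔG° = −nFE° is additive over sequential reductions, n₃E°₃ = n₁E°₁ + n₂E°₂.
E°₃ = (1×+0.12 + 1×+0.56) / 2 = (+0.680) / 2 = +0.340 V.

+0.340 V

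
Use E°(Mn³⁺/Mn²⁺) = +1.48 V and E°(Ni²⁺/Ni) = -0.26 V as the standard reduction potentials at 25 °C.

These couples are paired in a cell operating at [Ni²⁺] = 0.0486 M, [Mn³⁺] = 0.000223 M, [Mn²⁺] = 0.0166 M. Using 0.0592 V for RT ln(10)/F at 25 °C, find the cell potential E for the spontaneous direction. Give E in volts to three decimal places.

+1.668 V

Mn³⁺/Mn²⁺ is the cathode (higher E°), Ni²⁺/Ni the anode: E°cell = +1.48 − (-0.26) = +1.74 V, n = 2.
Overall: 2 Mn³⁺(aq) + Ni(s) → 2 Mn²⁺(aq) + Ni²⁺(aq)
Q = [Mn²⁺]^2·[Ni²⁺] / ([Mn³⁺]^2); log Q = 2.430.
E = E° − (0.0592/n) log Q = +1.74 − (0.0592/2)(2.430) = +1.668 V.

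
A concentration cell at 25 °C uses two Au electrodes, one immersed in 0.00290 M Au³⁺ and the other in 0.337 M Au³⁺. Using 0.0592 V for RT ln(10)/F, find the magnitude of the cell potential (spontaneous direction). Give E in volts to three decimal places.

For a concentration cell E°cell = 0. The 0.337 M side is the cathode (reduction is favoured where [Au³⁺] is higher).
With n = 3, E = −(0.0592/3) log([Au³⁺]ₐₙ/[Au³⁺]꜀ₐₜ) = −(0.0592/3) log(0.0029/0.337) = −(0.0592/3)(-2.065) = +0.041 V.

+0.041 V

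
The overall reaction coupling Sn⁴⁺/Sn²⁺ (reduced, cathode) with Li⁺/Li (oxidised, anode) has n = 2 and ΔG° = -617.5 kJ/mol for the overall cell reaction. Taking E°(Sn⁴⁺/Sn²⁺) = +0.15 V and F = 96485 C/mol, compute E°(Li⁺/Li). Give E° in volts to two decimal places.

-3.05 V

E°cell = −ΔG°/(nF) = −(-617.5×10³)/((2)(96485)) = +3.200 V.
Since Sn⁴⁺/Sn²⁺ is the cathode and Li⁺/Li the anode, E°cell = E°(Sn⁴⁺/Sn²⁺) − E°(Li⁺/Li).
So E°(Li⁺/Li) = E°(Sn⁴⁺/Sn²⁺) − E°cell = (+0.15) − (+3.200) = -3.05 V.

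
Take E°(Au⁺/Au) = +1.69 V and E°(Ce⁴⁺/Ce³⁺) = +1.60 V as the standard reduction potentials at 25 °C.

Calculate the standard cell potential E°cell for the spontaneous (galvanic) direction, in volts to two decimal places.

The Au⁺/Au couple has the higher reduction potential, so it is the cathode; Ce⁴⁺/Ce³⁺ is oxidised at the anode.
E°cell = E°(cathode) − E°(anode) = (+1.69) − (+1.60) = +0.09 V.
Since E°cell > 0, the reaction is spontaneous under standard conditions.

+0.09 V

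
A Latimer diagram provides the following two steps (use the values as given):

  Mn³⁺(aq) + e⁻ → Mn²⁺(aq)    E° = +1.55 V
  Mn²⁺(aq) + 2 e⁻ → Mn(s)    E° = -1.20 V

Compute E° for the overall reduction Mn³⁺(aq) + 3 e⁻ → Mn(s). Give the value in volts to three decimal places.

Since ΔG° = −nFE° is additive over sequential reductions, n₃E°₃ = n₁E°₁ + n₂E°₂.
E°₃ = (1×+1.55 + 2×-1.20) / 3 = (-0.850) / 3 = -0.283 V.
Simply averaging or adding the two E° values would be wrong; the electron-weighted sum is required.

-0.283 V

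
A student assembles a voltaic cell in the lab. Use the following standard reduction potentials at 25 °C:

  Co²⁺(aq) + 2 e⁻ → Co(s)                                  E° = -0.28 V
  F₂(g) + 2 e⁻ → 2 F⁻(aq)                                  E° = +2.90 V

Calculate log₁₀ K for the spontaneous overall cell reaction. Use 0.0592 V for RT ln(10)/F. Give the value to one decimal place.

107.4

Cathode: F₂/F⁻; anode: Co²⁺/Co. E°cell = +3.18 V, n = 2.
log K = nE°cell / 0.0592 = (2)(+3.18) / 0.0592 = 107.4.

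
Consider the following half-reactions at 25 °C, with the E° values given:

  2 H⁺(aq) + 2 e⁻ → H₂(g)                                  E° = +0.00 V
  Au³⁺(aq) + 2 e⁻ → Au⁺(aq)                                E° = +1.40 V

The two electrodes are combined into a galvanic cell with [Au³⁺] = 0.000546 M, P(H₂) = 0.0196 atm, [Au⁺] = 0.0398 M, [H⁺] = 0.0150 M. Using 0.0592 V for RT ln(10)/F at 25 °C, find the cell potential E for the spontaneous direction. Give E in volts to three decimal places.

Au³⁺/Au⁺ is the cathode (higher E°), H⁺/H₂ the anode: E°cell = +1.40 − (+0.00) = +1.40 V, n = 2.
Overall: Au³⁺(aq) + H₂(g) → Au⁺(aq) + 2 H⁺(aq)
Q = [Au⁺]·[H⁺]^2 / ([Au³⁺]·P(H₂)); log Q = -0.077.
E = E° − (0.0592/n) log Q = +1.40 − (0.0592/2)(-0.077) = +1.402 V.

+1.402 V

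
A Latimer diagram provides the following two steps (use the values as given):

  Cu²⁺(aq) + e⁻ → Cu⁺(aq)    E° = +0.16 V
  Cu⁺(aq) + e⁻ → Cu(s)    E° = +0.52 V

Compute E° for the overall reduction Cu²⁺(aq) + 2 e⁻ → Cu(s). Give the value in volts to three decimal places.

Since ΔG° = −nFE° is additive over sequential reductions, n₃E°₃ = n₁E°₁ + n₂E°₂.
E°₃ = (1×+0.16 + 1×+0.52) / 2 = (+0.680) / 2 = +0.340 V.

+0.340 V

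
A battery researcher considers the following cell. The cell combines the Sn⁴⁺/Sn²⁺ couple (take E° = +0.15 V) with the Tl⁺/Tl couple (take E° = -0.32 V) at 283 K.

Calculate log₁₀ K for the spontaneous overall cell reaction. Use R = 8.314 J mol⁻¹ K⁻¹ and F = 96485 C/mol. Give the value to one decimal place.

16.7

Cathode: Sn⁴⁺/Sn²⁺; anode: Tl⁺/Tl. E°cell = (+0.15) − (-0.32) = +0.47 V, with n = 2.
ΔG° = −nFE° = −RT ln K, so ln K = nFE°/(RT) = (2)(96485)(+0.47) / ((8.314)(283)) = 38.547.
log₁₀ K = 38.547 / ln 10 = 16.7.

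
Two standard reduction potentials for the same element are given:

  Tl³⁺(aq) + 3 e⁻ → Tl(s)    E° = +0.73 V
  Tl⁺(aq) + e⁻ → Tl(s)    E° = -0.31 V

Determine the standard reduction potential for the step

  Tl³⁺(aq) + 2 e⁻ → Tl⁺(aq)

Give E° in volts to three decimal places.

+1.250 V

Sequential free energies add, so n₃E°₃ = n₁E°₁ + n₂E°₂.
With n₃ = 3, and the known step contributing 1×(-0.31) V, the unknown satisfies 2·E° = 3×(+0.73) − 1×(-0.31) = +2.500.
E° = +2.500 / 2 = +1.250 V.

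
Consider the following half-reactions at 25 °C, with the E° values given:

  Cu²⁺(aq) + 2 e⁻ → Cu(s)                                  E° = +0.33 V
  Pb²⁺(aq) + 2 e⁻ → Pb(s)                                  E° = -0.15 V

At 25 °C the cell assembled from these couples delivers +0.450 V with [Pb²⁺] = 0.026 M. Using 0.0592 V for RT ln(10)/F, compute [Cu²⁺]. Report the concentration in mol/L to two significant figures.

0.0025 M

Cu²⁺/Cu is the cathode, Pb²⁺/Pb the anode: E°cell = +0.48 V, n = 2.
Overall reaction: Cu²⁺(aq) + Pb(s) → Cu(s) + Pb²⁺(aq); Q = [Pb²⁺]^1/[Cu²⁺]^1.
From E = E° − (0.0592/n) log Q: log Q = (E° − E)·n/0.0592 = (+0.48 − (+0.450))·2/0.0592 = 1.0135.
So 1·log[Cu²⁺] = 1·log(0.026) − log Q = -1.5850 − (1.0135) = -2.5985; [Cu²⁺] = 10^(-2.5985) ≈ 0.0025 M.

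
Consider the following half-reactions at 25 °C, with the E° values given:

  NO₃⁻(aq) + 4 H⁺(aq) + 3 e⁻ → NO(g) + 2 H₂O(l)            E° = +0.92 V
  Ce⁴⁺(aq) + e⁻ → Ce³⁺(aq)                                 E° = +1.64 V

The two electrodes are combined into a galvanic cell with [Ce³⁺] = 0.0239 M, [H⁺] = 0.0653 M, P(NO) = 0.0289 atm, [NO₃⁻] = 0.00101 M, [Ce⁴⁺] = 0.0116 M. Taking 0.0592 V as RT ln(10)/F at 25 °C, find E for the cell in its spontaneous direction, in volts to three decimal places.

+0.824 V

Ce⁴⁺/Ce³⁺ is the cathode (higher E°), NO₃⁻/NO the anode: E°cell = +1.64 − (+0.92) = +0.72 V, n = 3.
Overall: 3 Ce⁴⁺(aq) + NO(g) + 2 H₂O(l) → 3 Ce³⁺(aq) + NO₃⁻(aq) + 4 H⁺(aq)
Q = [Ce³⁺]^3·[NO₃⁻]·[H⁺]^4 / ([Ce⁴⁺]^3·P(NO)); log Q = -5.255.
E = E° − (0.0592/n) log Q = +0.72 − (0.0592/3)(-5.255) = +0.824 V.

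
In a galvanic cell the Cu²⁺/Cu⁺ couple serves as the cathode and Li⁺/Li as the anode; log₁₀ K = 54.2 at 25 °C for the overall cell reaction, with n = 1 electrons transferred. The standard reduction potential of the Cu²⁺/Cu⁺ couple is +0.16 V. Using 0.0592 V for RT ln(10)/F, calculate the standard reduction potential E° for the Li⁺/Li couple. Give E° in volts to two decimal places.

-3.05 V

E°cell = (0.0592/n)·log K = (0.0592/1)(54.2) = +3.209 V.
Since Cu²⁺/Cu⁺ is the cathode and Li⁺/Li the anode, E°cell = E°(Cu²⁺/Cu⁺) − E°(Li⁺/Li).
So E°(Li⁺/Li) = E°(Cu²⁺/Cu⁺) − E°cell = (+0.16) − (+3.209) = -3.05 V.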